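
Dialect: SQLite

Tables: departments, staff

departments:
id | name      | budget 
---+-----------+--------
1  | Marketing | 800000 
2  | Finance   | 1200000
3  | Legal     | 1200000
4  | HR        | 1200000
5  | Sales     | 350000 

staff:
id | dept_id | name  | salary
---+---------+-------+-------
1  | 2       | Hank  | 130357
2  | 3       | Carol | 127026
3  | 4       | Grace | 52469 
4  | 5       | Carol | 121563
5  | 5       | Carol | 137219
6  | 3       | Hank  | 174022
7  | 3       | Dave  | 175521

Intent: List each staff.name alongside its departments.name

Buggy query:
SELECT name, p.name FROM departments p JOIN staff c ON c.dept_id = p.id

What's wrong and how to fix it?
Bug: 'name' exists in both joined tables, so the database can't tell which one is meant

Fix: Prefix ambiguous columns with the table alias

Corrected query:
SELECT c.name, p.name FROM departments p JOIN staff c ON c.dept_id = p.id

Result:
name  | name   
------+--------
Hank  | Finance
Carol | Legal  
Grace | HR     
Carol | Sales  
Carol | Sales  
Hank  | Legal  
Dave  | Legal  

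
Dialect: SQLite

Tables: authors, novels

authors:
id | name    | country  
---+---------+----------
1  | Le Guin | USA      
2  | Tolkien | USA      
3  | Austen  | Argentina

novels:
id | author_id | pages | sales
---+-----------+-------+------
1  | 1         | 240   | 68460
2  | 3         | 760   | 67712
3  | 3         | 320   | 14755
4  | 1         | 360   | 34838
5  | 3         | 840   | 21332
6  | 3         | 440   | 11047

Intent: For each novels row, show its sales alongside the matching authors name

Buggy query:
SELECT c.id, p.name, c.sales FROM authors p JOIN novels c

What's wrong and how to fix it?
Bug: JOIN with no ON clause produces a cartesian product; every novels row pairs with every authors row

Fix: Specify the join condition linking the foreign key to the parent id

Corrected query:
SELECT c.id, p.name, c.sales FROM authors p JOIN novels c ON c.author_id = p.id

Result:
id | name    | sales
---+---------+------
1  | Le Guin | 68460
2  | Austen  | 67712
3  | Austen  | 14755
4  | Le Guin | 34838
5  | Austen  | 21332
6  | Austen  | 11047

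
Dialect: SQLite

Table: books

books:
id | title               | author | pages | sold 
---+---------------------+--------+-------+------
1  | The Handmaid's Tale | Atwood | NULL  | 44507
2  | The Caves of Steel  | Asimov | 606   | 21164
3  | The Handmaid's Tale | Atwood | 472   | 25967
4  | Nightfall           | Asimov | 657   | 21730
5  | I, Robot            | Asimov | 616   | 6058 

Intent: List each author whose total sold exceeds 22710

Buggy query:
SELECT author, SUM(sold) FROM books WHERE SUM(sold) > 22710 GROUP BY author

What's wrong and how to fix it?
Bug: Aggregate functions cannot appear in a WHERE clause

Fix: Move the aggregate condition to a HAVING clause

Corrected query:
SELECT author, SUM(sold) FROM books GROUP BY author HAVING SUM(sold) > 22710

Result:
author | SUM(sold)
-------+----------
Asimov | 48952    
Atwood | 70474    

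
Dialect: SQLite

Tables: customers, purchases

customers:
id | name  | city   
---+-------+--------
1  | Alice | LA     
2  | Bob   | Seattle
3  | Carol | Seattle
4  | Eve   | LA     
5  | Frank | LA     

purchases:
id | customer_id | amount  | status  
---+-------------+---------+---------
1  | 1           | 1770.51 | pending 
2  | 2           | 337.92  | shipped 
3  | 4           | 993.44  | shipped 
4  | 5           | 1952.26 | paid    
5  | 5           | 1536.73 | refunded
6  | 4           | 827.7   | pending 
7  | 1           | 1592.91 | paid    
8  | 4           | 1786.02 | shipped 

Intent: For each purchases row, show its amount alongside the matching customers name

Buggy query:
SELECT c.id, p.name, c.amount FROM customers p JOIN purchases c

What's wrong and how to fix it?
Bug: Missing join condition: each purchases row is matched to all customers rows instead of just its own

Fix: Specify the join condition linking the foreign key to the parent id

Corrected query:
SELECT c.id, p.name, c.amount FROM customers p JOIN purchases c ON c.customer_id = p.id

Result:
id | name  | amount 
---+-------+--------
1  | Alice | 1770.51
2  | Bob   | 337.92 
3  | Eve   | 993.44 
4  | Frank | 1952.26
5  | Frank | 1536.73
6  | Eve   | 827.7  
7  | Alice | 1592.91
8  | Eve   | 1786.02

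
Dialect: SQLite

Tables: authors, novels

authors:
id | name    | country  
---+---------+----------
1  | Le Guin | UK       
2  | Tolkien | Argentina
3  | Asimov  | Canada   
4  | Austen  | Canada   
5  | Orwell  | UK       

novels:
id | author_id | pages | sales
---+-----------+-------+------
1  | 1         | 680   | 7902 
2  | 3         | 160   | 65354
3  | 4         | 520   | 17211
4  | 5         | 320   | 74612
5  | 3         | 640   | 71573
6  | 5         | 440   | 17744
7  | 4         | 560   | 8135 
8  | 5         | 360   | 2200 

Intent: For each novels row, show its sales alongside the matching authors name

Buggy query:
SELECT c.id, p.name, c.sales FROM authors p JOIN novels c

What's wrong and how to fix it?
Bug: Missing join condition: each novels row is matched to all authors rows instead of just its own

Fix: Add ON c.author_id = p.id to the JOIN

Corrected query:
SELECT c.id, p.name, c.sales FROM authors p JOIN novels c ON c.author_id = p.id

Result:
id | name    | sales
---+---------+------
1  | Le Guin | 7902 
2  | Asimov  | 65354
3  | Austen  | 17211
4  | Orwell  | 74612
5  | Asimov  | 71573
6  | Orwell  | 17744
7  | Austen  | 8135 
8  | Orwell  | 2200 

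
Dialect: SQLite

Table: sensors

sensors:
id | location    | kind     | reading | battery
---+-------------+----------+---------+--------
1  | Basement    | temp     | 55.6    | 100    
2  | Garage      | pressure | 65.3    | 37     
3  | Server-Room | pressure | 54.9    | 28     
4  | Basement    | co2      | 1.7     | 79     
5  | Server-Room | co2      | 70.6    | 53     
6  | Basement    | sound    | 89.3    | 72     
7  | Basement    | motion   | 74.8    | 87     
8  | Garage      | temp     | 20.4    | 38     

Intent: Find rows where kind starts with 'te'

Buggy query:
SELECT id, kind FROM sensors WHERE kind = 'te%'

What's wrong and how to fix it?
Bug: Wildcards only work with LIKE; '=' treats '%' as a literal character

Fix: Replace '=' with LIKE so 'te%' is treated as a pattern

Corrected query:
SELECT id, kind FROM sensors WHERE kind LIKE 'te%'

Result:
id | kind
---+-----
1  | temp
8  | temp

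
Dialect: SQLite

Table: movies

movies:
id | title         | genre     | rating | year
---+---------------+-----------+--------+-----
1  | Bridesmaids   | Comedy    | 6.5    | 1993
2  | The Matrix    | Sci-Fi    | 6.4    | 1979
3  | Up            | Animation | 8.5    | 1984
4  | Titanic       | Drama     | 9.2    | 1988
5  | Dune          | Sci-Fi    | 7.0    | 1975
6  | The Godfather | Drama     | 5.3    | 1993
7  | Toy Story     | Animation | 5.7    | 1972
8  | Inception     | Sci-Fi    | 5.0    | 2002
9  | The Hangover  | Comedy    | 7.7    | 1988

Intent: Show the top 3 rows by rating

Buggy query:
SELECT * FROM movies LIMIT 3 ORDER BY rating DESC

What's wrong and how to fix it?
Bug: LIMIT must come after ORDER BY

Fix: Swap the clauses: ORDER BY first, then LIMIT

Corrected query:
SELECT * FROM movies ORDER BY rating DESC LIMIT 3

Result:
id | title        | genre     | rating | year
---+--------------+-----------+--------+-----
4  | Titanic      | Drama     | 9.2    | 1988
3  | Up           | Animation | 8.5    | 1984
9  | The Hangover | Comedy    | 7.7    | 1988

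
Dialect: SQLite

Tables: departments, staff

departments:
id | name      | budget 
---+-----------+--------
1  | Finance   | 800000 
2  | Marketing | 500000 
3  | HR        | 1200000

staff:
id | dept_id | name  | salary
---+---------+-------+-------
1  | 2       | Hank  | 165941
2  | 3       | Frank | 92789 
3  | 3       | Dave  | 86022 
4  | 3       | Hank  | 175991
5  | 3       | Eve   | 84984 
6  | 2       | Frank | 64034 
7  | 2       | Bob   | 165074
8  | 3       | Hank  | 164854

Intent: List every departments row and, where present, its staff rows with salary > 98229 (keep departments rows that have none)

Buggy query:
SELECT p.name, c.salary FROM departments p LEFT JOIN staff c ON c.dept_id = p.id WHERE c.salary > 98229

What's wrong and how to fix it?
Bug: A WHERE condition on the right-hand table after LEFT JOIN drops unmatched parents

Fix: Put 'c.salary > 98229' in the JOIN's ON clause instead of WHERE

Corrected query:
SELECT p.name, c.salary FROM departments p LEFT JOIN staff c ON c.dept_id = p.id AND c.salary > 98229

Result:
name      | salary
----------+-------
Finance   | NULL  
Marketing | 165074
Marketing | 165941
HR        | 164854
HR        | 175991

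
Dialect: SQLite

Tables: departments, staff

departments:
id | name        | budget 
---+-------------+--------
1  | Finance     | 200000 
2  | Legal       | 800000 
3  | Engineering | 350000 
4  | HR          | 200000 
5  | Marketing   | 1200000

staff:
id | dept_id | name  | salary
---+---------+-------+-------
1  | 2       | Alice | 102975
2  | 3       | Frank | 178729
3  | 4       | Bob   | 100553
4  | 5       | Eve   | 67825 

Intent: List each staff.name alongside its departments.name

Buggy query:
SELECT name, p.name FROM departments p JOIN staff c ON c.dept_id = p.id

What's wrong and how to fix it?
Bug: 'name' exists in both joined tables, so the database can't tell which one is meant

Fix: Prefix ambiguous columns with the table alias

Corrected query:
SELECT c.name, p.name FROM departments p JOIN staff c ON c.dept_id = p.id

Result:
name  | name       
------+------------
Alice | Legal      
Frank | Engineering
Bob   | HR         
Eve   | Marketing  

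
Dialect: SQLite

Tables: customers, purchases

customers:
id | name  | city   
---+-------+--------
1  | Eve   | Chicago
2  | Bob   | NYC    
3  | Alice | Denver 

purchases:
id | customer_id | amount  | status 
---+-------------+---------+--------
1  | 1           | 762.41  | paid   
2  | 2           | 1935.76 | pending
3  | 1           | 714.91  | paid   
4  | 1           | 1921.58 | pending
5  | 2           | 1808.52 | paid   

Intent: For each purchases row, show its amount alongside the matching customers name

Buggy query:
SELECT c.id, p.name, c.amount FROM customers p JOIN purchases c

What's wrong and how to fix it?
Bug: Missing join condition: each purchases row is matched to all customers rows instead of just its own

Fix: Add ON c.customer_id = p.id to the JOIN

Corrected query:
SELECT c.id, p.name, c.amount FROM customers p JOIN purchases c ON c.customer_id = p.id

Result:
id | name | amount 
---+------+--------
1  | Eve  | 762.41 
2  | Bob  | 1935.76
3  | Eve  | 714.91 
4  | Eve  | 1921.58
5  | Bob  | 1808.52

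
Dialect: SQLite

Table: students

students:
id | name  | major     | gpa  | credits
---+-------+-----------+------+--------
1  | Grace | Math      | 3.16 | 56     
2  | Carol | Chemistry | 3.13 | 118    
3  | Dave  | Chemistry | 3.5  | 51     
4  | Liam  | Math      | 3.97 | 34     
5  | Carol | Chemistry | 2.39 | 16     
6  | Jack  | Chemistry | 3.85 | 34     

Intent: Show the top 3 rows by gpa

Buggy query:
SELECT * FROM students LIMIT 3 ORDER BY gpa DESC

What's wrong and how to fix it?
Bug: LIMIT must come after ORDER BY

Fix: Sort with ORDER BY, then apply LIMIT

Corrected query:
SELECT * FROM students ORDER BY gpa DESC LIMIT 3

Result:
id | name | major     | gpa  | credits
---+------+-----------+------+--------
4  | Liam | Math      | 3.97 | 34     
6  | Jack | Chemistry | 3.85 | 34     
3  | Dave | Chemistry | 3.5  | 51     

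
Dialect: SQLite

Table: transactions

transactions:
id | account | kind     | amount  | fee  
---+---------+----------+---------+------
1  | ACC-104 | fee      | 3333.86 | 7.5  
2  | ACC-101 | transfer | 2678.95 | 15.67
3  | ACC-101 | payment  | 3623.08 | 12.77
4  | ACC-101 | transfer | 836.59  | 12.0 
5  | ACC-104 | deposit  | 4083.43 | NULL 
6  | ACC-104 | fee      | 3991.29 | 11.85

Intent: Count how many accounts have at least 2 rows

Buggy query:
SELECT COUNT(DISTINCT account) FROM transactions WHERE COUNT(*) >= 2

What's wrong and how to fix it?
Bug: COUNT(*) cannot appear in WHERE; the per-group count doesn't exist yet

Fix: Use a subquery that GROUPs and filters with HAVING, then count its rows

Corrected query:
SELECT COUNT(*) FROM (SELECT account FROM transactions GROUP BY account HAVING COUNT(*) >= 2)

Result:
COUNT(*)
--------
2       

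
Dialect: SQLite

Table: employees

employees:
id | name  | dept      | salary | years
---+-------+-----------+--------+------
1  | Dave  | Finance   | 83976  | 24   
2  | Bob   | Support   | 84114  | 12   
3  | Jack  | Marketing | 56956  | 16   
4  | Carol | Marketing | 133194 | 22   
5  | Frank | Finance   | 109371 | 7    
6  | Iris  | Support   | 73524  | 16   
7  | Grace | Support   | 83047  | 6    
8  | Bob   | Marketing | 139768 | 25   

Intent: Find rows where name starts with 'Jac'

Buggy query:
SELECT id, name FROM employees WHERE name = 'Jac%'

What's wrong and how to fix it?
Bug: '=' compares the literal string including the % character; pattern matching needs LIKE

Fix: Use LIKE for wildcard pattern matching

Corrected query:
SELECT id, name FROM employees WHERE name LIKE 'Jac%'

Result:
id | name
---+-----
3  | Jack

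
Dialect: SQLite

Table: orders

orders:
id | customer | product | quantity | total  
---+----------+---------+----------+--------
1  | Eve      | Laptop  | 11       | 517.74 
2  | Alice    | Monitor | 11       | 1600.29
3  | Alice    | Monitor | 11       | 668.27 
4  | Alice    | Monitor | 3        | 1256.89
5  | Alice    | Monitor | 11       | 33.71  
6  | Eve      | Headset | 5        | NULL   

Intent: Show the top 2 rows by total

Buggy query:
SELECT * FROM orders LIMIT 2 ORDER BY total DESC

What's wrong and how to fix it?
Bug: ORDER BY cannot follow LIMIT; LIMIT is the final clause

Fix: Swap the clauses: ORDER BY first, then LIMIT

Corrected query:
SELECT * FROM orders ORDER BY total DESC LIMIT 2

Result:
id | customer | product | quantity | total  
---+----------+---------+----------+--------
2  | Alice    | Monitor | 11       | 1600.29
4  | Alice    | Monitor | 3        | 1256.89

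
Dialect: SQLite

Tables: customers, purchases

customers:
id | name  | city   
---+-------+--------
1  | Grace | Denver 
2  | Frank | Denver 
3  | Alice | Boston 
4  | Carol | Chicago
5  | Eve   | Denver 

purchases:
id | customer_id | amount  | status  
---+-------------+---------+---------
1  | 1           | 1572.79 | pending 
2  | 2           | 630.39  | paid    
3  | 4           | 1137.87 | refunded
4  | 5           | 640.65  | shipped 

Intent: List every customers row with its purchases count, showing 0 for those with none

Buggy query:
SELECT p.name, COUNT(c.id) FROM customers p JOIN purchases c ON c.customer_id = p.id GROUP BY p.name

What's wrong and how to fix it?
Bug: INNER JOIN drops customers rows that have no matching purchases rows

Fix: Switch to LEFT JOIN to retain unmatched parent rows

Corrected query:
SELECT p.name, COUNT(c.id) FROM customers p LEFT JOIN purchases c ON c.customer_id = p.id GROUP BY p.name

Result:
name  | COUNT(c.id)
------+------------
Alice | 0          
Carol | 1          
Eve   | 1          
Frank | 1          
Grace | 1          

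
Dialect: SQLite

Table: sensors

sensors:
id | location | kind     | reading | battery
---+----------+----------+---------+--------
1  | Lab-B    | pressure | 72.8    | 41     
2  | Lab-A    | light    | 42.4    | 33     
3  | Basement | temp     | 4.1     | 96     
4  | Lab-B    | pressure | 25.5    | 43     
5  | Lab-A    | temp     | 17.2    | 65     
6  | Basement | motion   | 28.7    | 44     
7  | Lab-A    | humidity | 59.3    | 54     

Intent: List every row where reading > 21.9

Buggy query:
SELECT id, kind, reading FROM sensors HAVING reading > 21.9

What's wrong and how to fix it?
Bug: HAVING filters the output of aggregation, but this query has no GROUP BY and no aggregate functions, so SQLite rejects it (HAVING clause on a non-aggregate query); the condition here is per row

Fix: Use WHERE for row-level filtering

Corrected query:
SELECT id, kind, reading FROM sensors WHERE reading > 21.9

Result:
id | kind     | reading
---+----------+--------
1  | pressure | 72.8   
2  | light    | 42.4   
4  | pressure | 25.5   
6  | motion   | 28.7   
7  | humidity | 59.3   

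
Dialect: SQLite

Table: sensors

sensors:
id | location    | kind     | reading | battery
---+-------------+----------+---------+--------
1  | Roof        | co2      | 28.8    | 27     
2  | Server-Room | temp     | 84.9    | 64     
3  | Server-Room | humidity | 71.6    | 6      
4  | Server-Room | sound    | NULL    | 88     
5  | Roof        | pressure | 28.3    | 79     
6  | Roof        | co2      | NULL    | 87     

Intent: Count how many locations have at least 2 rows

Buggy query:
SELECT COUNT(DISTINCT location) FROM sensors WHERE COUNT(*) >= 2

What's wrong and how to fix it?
Bug: WHERE filters individual rows, not groups, so a group-level COUNT is invalid there

Fix: Use a subquery that GROUPs and filters with HAVING, then count its rows

Corrected query:
SELECT COUNT(*) FROM (SELECT location FROM sensors GROUP BY location HAVING COUNT(*) >= 2)

Result:
COUNT(*)
--------
2       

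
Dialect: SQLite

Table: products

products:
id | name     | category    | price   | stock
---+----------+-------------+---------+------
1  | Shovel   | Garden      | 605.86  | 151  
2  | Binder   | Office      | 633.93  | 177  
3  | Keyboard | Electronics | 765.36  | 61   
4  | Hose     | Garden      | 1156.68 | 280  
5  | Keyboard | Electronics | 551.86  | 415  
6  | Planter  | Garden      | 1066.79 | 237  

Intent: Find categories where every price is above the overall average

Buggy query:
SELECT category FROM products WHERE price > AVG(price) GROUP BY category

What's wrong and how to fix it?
Bug: AVG() is an aggregate; it can't sit directly in WHERE

Fix: Use a subquery for AVG and a HAVING MIN(...) filter so the condition holds for every row in the group

Corrected query:
SELECT category FROM products GROUP BY category HAVING MIN(price) > (SELECT AVG(price) FROM products)

Result:
(no rows)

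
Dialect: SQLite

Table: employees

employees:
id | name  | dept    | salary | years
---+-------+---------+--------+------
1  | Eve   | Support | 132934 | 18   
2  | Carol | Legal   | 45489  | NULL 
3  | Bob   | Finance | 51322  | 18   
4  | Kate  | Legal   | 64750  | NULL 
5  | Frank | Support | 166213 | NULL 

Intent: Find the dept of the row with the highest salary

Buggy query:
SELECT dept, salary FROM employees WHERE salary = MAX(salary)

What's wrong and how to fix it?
Bug: MAX(salary) is an aggregate and cannot be used directly in WHERE

Fix: Wrap MAX in a scalar subquery so WHERE compares against a single value

Corrected query:
SELECT dept, salary FROM employees WHERE salary = (SELECT MAX(salary) FROM employees)

Result:
dept    | salary
--------+-------
Support | 166213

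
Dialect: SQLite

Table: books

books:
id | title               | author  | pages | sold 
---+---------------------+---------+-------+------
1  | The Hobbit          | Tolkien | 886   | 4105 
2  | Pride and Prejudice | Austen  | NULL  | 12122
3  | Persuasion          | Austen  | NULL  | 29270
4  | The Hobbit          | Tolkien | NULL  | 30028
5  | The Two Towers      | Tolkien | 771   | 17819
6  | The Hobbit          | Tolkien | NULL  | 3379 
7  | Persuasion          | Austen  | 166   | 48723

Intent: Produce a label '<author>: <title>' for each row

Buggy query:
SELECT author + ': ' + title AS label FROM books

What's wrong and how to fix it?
Bug: '+' is numeric addition; on text columns SQLite converts them to 0 instead of concatenating

Fix: Use the || operator for string concatenation

Corrected query:
SELECT author || ': ' || title AS label FROM books

Result:
label                      
---------------------------
Tolkien: The Hobbit        
Austen: Pride and Prejudice
Austen: Persuasion         
Tolkien: The Hobbit        
Tolkien: The Two Towers    
Tolkien: The Hobbit        
Austen: Persuasion         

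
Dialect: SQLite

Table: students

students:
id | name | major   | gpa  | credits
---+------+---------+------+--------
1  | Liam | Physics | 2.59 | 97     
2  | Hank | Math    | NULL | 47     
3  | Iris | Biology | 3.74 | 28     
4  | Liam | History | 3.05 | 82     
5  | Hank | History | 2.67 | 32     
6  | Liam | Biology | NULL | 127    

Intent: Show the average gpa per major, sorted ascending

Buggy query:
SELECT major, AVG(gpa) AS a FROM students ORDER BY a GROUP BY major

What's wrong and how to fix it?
Bug: ORDER BY appears before GROUP BY; SQL clause order requires GROUP BY first

Fix: Move ORDER BY to the end, after GROUP BY

Corrected query:
SELECT major, AVG(gpa) AS a FROM students GROUP BY major ORDER BY a

Result:
major   | a   
--------+-----
Math    | NULL
Physics | 2.59
History | 2.86
Biology | 3.74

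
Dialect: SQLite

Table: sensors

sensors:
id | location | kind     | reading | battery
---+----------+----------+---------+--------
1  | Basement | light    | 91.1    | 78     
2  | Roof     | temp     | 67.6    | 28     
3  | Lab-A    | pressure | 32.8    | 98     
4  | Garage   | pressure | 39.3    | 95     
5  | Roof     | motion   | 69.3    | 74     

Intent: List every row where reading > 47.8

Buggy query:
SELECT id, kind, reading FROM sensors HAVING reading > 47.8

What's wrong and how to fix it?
Bug: This is a non-aggregate query (no GROUP BY, no aggregates), so in SQLite the HAVING clause is invalid here; a row-level condition belongs in WHERE

Fix: Use WHERE for row-level filtering

Corrected query:
SELECT id, kind, reading FROM sensors WHERE reading > 47.8

Result:
id | kind   | reading
---+--------+--------
1  | light  | 91.1   
2  | temp   | 67.6   
5  | motion | 69.3   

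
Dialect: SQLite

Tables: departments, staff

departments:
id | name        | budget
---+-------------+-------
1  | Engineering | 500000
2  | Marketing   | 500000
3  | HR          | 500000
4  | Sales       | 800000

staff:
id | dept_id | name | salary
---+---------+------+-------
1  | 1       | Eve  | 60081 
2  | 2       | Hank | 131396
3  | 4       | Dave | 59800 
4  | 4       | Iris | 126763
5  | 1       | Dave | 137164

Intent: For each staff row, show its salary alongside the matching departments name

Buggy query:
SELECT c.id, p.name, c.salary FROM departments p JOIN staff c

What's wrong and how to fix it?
Bug: JOIN with no ON clause produces a cartesian product; every staff row pairs with every departments row

Fix: Add ON c.dept_id = p.id to the JOIN

Corrected query:
SELECT c.id, p.name, c.salary FROM departments p JOIN staff c ON c.dept_id = p.id

Result:
id | name        | salary
---+-------------+-------
1  | Engineering | 60081 
2  | Marketing   | 131396
3  | Sales       | 59800 
4  | Sales       | 126763
5  | Engineering | 137164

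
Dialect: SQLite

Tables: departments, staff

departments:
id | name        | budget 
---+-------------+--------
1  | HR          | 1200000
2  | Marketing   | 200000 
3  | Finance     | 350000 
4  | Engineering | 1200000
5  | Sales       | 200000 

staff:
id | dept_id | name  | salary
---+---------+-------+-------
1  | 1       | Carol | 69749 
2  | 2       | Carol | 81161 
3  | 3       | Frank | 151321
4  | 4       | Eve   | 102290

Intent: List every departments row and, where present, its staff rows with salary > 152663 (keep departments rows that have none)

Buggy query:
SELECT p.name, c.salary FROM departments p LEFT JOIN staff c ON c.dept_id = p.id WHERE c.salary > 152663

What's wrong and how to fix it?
Bug: A WHERE condition on the right-hand table after LEFT JOIN drops unmatched parents

Fix: Put 'c.salary > 152663' in the JOIN's ON clause instead of WHERE

Corrected query:
SELECT p.name, c.salary FROM departments p LEFT JOIN staff c ON c.dept_id = p.id AND c.salary > 152663

Result:
name        | salary
------------+-------
HR          | NULL  
Marketing   | NULL  
Finance     | NULL  
Engineering | NULL  
Sales       | NULL  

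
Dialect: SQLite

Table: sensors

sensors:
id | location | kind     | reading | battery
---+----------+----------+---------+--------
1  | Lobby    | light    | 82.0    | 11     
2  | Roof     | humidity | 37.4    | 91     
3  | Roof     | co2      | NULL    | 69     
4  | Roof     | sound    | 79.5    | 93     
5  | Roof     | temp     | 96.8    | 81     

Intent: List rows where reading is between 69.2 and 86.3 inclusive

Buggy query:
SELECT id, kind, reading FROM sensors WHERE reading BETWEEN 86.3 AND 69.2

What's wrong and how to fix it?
Bug: The bounds are reversed; BETWEEN a AND b requires a <= b to match anything

Fix: Write BETWEEN 69.2 AND 86.3

Corrected query:
SELECT id, kind, reading FROM sensors WHERE reading BETWEEN 69.2 AND 86.3

Result:
id | kind  | reading
---+-------+--------
1  | light | 82     
4  | sound | 79.5   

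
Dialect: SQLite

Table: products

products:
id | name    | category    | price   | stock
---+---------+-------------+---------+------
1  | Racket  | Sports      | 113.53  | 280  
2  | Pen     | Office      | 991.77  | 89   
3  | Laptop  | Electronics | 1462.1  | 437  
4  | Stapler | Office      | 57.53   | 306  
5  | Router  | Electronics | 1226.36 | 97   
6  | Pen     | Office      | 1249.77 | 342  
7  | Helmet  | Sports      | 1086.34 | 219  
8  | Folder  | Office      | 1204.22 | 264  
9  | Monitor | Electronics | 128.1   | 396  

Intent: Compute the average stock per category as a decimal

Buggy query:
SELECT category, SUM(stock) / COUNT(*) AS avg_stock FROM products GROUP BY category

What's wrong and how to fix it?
Bug: Both operands are integers, so '/' performs integer division and truncates

Fix: Cast one side to REAL so the division keeps the fractional part

Corrected query:
SELECT category, SUM(stock) * 1.0 / COUNT(*) AS avg_stock FROM products GROUP BY category

Result:
category    | avg_stock
------------+----------
Electronics | 310      
Office      | 250.25   
Sports      | 249.5    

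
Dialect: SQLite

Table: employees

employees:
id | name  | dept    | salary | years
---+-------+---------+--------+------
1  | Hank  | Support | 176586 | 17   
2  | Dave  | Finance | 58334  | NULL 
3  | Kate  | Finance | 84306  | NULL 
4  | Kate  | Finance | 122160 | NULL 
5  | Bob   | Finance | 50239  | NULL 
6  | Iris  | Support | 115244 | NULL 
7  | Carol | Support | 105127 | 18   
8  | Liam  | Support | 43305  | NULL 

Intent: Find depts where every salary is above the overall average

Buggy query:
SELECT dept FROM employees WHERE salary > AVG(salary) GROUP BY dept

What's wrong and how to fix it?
Bug: AVG() is an aggregate; it can't sit directly in WHERE

Fix: Use a subquery for AVG and a HAVING MIN(...) filter so the condition holds for every row in the group

Corrected query:
SELECT dept FROM employees GROUP BY dept HAVING MIN(salary) > (SELECT AVG(salary) FROM employees)

Result:
(no rows)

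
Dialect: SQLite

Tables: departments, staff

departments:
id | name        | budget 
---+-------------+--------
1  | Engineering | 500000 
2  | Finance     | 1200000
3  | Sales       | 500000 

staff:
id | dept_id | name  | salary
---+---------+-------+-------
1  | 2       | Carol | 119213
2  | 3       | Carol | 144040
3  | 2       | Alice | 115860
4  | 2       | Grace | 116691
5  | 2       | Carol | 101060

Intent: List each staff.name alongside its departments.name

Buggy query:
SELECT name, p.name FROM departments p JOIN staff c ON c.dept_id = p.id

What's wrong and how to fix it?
Bug: Both tables have a 'name' column; the unqualified reference is ambiguous

Fix: Qualify the column with its table alias (c.name)

Corrected query:
SELECT c.name, p.name FROM departments p JOIN staff c ON c.dept_id = p.id

Result:
name  | name   
------+--------
Carol | Finance
Carol | Sales  
Alice | Finance
Grace | Finance
Carol | Finance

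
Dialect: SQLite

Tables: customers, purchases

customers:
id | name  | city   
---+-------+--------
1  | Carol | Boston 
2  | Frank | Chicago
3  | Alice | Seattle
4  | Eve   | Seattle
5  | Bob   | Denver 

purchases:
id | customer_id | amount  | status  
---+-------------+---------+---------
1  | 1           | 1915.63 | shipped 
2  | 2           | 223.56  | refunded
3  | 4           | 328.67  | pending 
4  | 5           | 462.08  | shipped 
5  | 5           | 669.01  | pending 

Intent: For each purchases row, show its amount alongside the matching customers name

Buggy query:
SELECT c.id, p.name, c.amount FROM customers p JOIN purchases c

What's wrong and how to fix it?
Bug: Missing join condition: each purchases row is matched to all customers rows instead of just its own

Fix: Add ON c.customer_id = p.id to the JOIN

Corrected query:
SELECT c.id, p.name, c.amount FROM customers p JOIN purchases c ON c.customer_id = p.id

Result:
id | name  | amount 
---+-------+--------
1  | Carol | 1915.63
2  | Frank | 223.56 
3  | Eve   | 328.67 
4  | Bob   | 462.08 
5  | Bob   | 669.01 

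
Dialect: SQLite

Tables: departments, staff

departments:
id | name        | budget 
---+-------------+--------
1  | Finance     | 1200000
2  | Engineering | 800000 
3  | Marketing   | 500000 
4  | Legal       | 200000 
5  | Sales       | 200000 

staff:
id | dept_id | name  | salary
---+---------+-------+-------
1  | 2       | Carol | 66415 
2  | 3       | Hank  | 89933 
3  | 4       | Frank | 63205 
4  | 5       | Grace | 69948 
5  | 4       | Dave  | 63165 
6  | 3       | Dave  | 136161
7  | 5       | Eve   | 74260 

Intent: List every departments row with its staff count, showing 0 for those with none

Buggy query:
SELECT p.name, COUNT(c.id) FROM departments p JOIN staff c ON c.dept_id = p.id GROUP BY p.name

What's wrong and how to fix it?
Bug: INNER JOIN drops departments rows that have no matching staff rows

Fix: Use LEFT JOIN so parents without children still appear (COUNT(c.id) gives 0)

Corrected query:
SELECT p.name, COUNT(c.id) FROM departments p LEFT JOIN staff c ON c.dept_id = p.id GROUP BY p.name

Result:
name        | COUNT(c.id)
------------+------------
Engineering | 1          
Finance     | 0          
Legal       | 2          
Marketing   | 2          
Sales       | 2          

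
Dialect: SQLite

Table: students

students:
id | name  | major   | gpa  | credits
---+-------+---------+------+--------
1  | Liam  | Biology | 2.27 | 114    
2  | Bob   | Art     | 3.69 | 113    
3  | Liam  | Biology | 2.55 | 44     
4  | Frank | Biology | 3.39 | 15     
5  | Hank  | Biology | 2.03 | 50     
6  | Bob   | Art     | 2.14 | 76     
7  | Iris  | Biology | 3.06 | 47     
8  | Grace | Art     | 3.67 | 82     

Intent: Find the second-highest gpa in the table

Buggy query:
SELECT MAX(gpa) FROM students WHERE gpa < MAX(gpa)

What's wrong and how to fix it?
Bug: MAX(gpa) on the right of the comparison is an aggregate-in-WHERE error

Fix: Put the inner MAX in a scalar subquery

Corrected query:
SELECT MAX(gpa) FROM students WHERE gpa < (SELECT MAX(gpa) FROM students)

Result:
MAX(gpa)
--------
3.67    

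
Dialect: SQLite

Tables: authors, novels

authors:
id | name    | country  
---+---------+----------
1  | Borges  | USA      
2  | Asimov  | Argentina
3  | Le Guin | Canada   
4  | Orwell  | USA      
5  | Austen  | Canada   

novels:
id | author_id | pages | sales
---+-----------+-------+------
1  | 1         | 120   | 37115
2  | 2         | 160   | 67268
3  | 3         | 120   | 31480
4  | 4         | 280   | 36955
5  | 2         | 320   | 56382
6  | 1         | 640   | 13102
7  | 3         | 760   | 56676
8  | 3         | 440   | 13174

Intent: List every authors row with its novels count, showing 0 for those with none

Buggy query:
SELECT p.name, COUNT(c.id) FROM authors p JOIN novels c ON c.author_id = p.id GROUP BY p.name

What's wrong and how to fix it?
Bug: INNER JOIN drops authors rows that have no matching novels rows

Fix: Switch to LEFT JOIN to retain unmatched parent rows

Corrected query:
SELECT p.name, COUNT(c.id) FROM authors p LEFT JOIN novels c ON c.author_id = p.id GROUP BY p.name

Result:
name    | COUNT(c.id)
--------+------------
Asimov  | 2          
Austen  | 0          
Borges  | 2          
Le Guin | 3          
Orwell  | 1          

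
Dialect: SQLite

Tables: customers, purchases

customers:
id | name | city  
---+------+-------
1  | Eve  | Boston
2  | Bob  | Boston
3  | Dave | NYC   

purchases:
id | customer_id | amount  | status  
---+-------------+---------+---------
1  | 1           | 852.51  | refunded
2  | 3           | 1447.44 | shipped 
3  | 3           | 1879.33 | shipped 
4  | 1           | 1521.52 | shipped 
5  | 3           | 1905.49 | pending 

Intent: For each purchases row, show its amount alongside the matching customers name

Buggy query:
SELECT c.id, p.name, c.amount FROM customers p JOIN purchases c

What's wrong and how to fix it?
Bug: JOIN with no ON clause produces a cartesian product; every purchases row pairs with every customers row

Fix: Specify the join condition linking the foreign key to the parent id

Corrected query:
SELECT c.id, p.name, c.amount FROM customers p JOIN purchases c ON c.customer_id = p.id

Result:
id | name | amount 
---+------+--------
1  | Eve  | 852.51 
2  | Dave | 1447.44
3  | Dave | 1879.33
4  | Eve  | 1521.52
5  | Dave | 1905.49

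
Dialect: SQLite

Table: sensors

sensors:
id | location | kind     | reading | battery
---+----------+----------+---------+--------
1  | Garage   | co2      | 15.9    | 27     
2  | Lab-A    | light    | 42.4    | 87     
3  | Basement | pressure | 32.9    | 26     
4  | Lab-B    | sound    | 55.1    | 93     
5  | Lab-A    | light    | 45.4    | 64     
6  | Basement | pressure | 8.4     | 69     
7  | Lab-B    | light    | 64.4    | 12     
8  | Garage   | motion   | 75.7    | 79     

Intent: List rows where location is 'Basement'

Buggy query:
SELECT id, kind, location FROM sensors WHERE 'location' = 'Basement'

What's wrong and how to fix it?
Bug: 'location' in single quotes is a string literal, not the column; the comparison is literal-vs-literal and never true

Fix: Reference the column as location without single quotes

Corrected query:
SELECT id, kind, location FROM sensors WHERE location = 'Basement'

Result:
id | kind     | location
---+----------+---------
3  | pressure | Basement
6  | pressure | Basement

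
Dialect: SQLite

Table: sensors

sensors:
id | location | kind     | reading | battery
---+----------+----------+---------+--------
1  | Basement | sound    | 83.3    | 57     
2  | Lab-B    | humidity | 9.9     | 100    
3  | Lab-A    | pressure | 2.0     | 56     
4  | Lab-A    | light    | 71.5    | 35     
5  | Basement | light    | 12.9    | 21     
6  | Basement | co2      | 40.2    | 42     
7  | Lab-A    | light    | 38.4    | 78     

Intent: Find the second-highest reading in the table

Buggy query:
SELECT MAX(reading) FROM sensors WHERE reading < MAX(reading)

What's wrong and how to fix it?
Bug: The inner MAX is an aggregate inside WHERE, which is not allowed

Fix: Compute the overall MAX in a subquery, then take MAX of rows below it

Corrected query:
SELECT MAX(reading) FROM sensors WHERE reading < (SELECT MAX(reading) FROM sensors)

Result:
MAX(reading)
------------
71.5        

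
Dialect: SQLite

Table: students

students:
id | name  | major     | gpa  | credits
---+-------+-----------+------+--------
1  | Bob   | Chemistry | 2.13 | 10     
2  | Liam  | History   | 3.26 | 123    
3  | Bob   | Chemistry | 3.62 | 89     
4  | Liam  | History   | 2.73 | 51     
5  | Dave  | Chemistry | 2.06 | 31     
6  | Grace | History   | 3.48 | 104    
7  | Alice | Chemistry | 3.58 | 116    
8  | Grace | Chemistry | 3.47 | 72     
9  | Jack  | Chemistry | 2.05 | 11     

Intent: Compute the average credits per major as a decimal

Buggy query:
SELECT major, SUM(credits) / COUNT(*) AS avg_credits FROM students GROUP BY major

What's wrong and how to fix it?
Bug: SUM(credits) and COUNT(*) are both integers; the division truncates the fractional part

Fix: Multiply by 1.0 (or CAST to REAL) to force floating-point division

Corrected query:
SELECT major, SUM(credits) * 1.0 / COUNT(*) AS avg_credits FROM students GROUP BY major

Result:
major     | avg_credits
----------+------------
Chemistry | 54.833333  
History   | 92.666667  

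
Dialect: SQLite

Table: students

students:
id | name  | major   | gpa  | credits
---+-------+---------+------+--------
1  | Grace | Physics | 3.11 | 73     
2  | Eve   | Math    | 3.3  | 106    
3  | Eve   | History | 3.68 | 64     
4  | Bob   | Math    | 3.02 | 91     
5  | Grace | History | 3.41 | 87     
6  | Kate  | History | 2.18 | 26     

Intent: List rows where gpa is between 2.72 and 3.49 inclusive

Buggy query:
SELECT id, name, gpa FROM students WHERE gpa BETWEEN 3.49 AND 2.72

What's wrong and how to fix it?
Bug: BETWEEN expects the lower bound first; with 3.49 AND 2.72 the range is empty

Fix: Write BETWEEN 2.72 AND 3.49

Corrected query:
SELECT id, name, gpa FROM students WHERE gpa BETWEEN 2.72 AND 3.49

Result:
id | name  | gpa 
---+-------+-----
1  | Grace | 3.11
2  | Eve   | 3.3 
4  | Bob   | 3.02
5  | Grace | 3.41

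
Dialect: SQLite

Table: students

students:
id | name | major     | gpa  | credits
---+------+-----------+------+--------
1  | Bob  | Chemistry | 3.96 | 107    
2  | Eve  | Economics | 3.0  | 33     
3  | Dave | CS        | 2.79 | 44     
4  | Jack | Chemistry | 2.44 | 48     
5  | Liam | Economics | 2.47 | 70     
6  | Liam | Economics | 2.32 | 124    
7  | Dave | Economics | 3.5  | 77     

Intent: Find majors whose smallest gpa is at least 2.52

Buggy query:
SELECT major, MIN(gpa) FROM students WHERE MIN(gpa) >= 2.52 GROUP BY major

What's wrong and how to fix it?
Bug: Aggregates like MIN are computed per group after WHERE runs

Fix: Use HAVING for the per-group MIN condition

Corrected query:
SELECT major, MIN(gpa) FROM students GROUP BY major HAVING MIN(gpa) >= 2.52

Result:
major | MIN(gpa)
------+---------
CS    | 2.79    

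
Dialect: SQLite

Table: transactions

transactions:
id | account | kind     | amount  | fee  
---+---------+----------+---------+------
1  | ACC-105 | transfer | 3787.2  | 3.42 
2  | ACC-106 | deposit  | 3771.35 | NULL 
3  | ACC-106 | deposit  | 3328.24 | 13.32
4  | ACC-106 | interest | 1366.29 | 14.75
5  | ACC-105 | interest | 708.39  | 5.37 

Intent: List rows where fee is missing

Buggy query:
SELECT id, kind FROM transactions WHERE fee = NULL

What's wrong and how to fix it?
Bug: Comparing to NULL with '=' never matches; NULL = NULL is unknown, not true

Fix: Replace '= NULL' with 'IS NULL'

Corrected query:
SELECT id, kind FROM transactions WHERE fee IS NULL

Result:
id | kind   
---+--------
2  | deposit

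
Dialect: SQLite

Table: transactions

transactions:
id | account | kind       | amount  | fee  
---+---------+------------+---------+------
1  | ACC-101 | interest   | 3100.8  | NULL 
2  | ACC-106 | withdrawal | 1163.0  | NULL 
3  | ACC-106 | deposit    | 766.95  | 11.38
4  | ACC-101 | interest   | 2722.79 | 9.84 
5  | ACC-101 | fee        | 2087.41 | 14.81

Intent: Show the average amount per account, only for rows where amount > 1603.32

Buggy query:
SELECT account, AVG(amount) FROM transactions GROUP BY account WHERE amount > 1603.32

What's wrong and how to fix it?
Bug: Row-level WHERE must come before GROUP BY in the clause order

Fix: Place WHERE between FROM and GROUP BY

Corrected query:
SELECT account, AVG(amount) FROM transactions WHERE amount > 1603.32 GROUP BY account

Result:
account | AVG(amount)
--------+------------
ACC-101 | 2637       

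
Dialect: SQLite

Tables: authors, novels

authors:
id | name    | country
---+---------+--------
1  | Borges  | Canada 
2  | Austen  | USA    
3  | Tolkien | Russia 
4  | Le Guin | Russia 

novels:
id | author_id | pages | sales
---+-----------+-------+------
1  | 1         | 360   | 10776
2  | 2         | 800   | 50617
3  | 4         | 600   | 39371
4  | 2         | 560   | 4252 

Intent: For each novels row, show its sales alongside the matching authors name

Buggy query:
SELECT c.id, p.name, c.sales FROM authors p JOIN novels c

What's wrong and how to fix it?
Bug: Missing join condition: each novels row is matched to all authors rows instead of just its own

Fix: Add ON c.author_id = p.id to the JOIN

Corrected query:
SELECT c.id, p.name, c.sales FROM authors p JOIN novels c ON c.author_id = p.id

Result:
id | name    | sales
---+---------+------
1  | Borges  | 10776
2  | Austen  | 50617
3  | Le Guin | 39371
4  | Austen  | 4252 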